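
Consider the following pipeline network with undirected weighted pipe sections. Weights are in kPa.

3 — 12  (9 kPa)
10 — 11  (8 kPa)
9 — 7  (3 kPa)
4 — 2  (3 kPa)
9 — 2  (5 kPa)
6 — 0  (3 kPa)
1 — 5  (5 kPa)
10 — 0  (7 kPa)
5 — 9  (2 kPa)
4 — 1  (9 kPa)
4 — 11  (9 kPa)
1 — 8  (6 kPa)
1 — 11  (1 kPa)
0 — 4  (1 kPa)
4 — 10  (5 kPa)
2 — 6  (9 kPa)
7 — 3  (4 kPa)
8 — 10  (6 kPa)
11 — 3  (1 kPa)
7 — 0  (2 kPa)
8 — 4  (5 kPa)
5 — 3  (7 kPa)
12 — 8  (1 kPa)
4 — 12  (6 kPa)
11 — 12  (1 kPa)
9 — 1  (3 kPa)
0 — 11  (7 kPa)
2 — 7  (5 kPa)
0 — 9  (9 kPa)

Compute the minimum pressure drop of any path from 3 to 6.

9 kPa

Candidate routes:
3 → 11 → 0 → 6: 1+7+3 = 11
3 → 7 → 0 → 6: 4+2+3 = 9
3 → 11 → 12 → 8 → 4 → 0 → 6: 1+1+1+5+1+3 = 12
Cheapest is 3 → 7 → 0 → 6 at 9 kPa.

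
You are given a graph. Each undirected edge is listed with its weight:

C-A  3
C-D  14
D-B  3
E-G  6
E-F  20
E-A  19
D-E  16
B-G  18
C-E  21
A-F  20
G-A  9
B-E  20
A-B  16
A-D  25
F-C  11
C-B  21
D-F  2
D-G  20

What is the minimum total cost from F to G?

22

Compare a few routes:
F → C → A → G: 11+3+9 = 23
F → D → G: 2+20 = 22
Cheapest is F → D → G at 22.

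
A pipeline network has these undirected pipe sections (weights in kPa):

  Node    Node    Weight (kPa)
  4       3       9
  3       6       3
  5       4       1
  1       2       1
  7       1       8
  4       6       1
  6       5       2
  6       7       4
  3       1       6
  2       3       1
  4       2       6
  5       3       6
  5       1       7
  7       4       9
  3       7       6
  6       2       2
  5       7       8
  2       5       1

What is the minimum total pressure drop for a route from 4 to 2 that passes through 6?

Best 4 to 6: 4 → 6 costing 1
Best 6 to 2: 6 → 2 costing 2
Total via 6: 1 + 2 = 3 kPa.

3 kPa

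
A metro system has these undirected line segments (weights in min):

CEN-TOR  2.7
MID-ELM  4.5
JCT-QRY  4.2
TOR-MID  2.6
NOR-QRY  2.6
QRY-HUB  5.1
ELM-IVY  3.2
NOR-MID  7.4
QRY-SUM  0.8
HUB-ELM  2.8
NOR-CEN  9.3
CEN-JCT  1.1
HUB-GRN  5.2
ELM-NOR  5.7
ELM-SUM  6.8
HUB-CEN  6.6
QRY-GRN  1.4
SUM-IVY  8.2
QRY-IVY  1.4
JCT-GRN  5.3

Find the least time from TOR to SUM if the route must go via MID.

Best TOR to MID: TOR → MID costing 2.6
Best MID to SUM: MID → ELM → IVY → QRY → SUM costing 9.9
Total via MID: 2.6 + 9.9 = 12.5 min.

12.5 min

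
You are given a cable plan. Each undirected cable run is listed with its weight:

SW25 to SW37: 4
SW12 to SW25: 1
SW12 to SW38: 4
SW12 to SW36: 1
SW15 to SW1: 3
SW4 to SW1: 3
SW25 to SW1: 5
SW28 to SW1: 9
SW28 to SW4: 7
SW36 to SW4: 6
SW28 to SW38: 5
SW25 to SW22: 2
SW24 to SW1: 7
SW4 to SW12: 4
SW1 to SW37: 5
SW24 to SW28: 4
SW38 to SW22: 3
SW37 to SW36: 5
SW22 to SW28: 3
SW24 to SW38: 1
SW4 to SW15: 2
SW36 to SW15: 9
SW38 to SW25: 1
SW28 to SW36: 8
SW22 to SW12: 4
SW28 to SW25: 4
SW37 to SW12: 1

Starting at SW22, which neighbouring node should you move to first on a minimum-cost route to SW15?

Compare a few routes:
SW22–SW12–SW4–SW15: 4+4+2 = 10
SW22–SW25–SW1–SW15: 2+5+3 = 10
SW22–SW25–SW12–SW4–SW15: 2+1+4+2 = 9
The minimum is 9 via SW22–SW25–SW12–SW4–SW15.
So from SW22 the first move is to SW25.

SW25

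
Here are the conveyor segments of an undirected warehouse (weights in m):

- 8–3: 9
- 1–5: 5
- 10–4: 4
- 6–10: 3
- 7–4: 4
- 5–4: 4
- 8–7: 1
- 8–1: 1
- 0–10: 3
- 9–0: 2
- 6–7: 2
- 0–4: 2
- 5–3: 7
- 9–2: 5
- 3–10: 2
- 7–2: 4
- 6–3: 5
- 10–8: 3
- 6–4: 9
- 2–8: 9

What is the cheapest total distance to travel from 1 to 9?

Running Dijkstra from 1:
1: 0
8: 1  (via 1)
7: 2  (via 8)
6: 4  (via 7)
10: 4  (via 8)
5: 5  (via 1)
2: 6  (via 7)
3: 6  (via 10)
4: 6  (via 7)
0: 7  (via 10)
9: 9  (via 0)
Shortest route: 1 → 8 → 10 → 0 → 9 = 9 m.

9 m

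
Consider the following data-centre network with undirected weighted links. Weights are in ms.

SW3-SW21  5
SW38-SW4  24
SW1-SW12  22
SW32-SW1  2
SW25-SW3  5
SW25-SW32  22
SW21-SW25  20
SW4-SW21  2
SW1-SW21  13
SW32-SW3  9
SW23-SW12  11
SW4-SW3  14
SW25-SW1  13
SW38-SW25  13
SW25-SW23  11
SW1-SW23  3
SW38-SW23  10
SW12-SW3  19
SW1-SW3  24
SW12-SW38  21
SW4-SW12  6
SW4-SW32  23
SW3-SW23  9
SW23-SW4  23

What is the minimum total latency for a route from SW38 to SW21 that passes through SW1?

Best SW38 to SW1: SW38 → SW23 → SW1 costing 13
Shortest SW1→SW21: SW1 → SW21 = 13
Total via SW1: 13 + 13 = 26 ms.

26 ms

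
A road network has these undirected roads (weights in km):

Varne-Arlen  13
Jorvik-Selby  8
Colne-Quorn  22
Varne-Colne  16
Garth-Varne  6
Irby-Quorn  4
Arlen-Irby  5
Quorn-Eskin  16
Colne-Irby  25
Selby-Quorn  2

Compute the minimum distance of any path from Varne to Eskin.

38 km

Compare a few routes:
Varne–Colne–Quorn–Eskin: 16+22+16 = 54
Varne–Arlen–Irby–Quorn–Eskin: 13+5+4+16 = 38
Varne–Colne–Irby–Quorn–Eskin: 16+25+4+16 = 61
Varne–Arlen–Irby–Colne–Quorn–Eskin: 13+5+25+22+16 = 81
The minimum is 38 km via Varne–Arlen–Irby–Quorn–Eskin.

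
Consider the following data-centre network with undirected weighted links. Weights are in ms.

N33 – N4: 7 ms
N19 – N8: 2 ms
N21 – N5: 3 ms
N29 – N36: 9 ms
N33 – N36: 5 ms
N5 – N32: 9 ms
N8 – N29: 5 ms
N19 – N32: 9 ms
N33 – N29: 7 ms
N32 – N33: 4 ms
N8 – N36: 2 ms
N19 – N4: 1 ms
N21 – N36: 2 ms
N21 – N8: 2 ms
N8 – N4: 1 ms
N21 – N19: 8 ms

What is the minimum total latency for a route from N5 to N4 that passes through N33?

17 ms

Shortest N5→N33: N5–N21–N36–N33 = 10
Shortest N33→N4: N33–N4 = 7
Total via N33: 10 + 7 = 17 ms.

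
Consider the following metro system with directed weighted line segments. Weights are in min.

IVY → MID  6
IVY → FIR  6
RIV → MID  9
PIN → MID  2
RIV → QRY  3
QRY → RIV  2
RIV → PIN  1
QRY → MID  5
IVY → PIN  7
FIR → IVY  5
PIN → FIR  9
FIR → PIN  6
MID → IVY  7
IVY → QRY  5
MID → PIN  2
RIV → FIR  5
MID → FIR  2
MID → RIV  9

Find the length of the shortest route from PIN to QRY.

14 min

Settle nodes by increasing distance from PIN:
PIN: 0
MID: 2  (via PIN)
FIR: 4  (via MID)
IVY: 9  (via MID)
RIV: 11  (via MID)
QRY: 14  (via IVY)
Shortest route: PIN–MID–IVY–QRY = 14 min.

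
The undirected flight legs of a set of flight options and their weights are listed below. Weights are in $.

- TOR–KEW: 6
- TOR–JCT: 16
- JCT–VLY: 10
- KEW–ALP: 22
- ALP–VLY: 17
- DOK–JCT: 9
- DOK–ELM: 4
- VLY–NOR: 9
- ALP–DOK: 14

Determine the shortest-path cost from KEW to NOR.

Compare a few routes:
KEW → ALP → VLY → NOR: 22+17+9 = 48
KEW → TOR → JCT → VLY → NOR: 6+16+10+9 = 41
KEW → ALP → DOK → JCT → VLY → NOR: 22+14+9+10+9 = 64
The minimum is $41 via KEW → TOR → JCT → VLY → NOR.

$41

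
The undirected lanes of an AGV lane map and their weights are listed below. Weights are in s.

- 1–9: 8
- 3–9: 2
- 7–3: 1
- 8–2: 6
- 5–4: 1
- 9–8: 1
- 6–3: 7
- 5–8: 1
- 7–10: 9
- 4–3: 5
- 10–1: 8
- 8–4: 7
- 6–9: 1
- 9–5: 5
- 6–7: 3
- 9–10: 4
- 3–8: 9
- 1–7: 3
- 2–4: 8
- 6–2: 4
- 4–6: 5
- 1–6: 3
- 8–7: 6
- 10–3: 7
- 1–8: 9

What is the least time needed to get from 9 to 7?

Running Dijkstra from 9:
9: 0
6: 1  (via 9)
8: 1  (via 9)
3: 2  (via 9)
5: 2  (via 8)
4: 3  (via 5)
7: 3  (via 3)
Shortest route: 9 → 3 → 7 = 3 s.

3 s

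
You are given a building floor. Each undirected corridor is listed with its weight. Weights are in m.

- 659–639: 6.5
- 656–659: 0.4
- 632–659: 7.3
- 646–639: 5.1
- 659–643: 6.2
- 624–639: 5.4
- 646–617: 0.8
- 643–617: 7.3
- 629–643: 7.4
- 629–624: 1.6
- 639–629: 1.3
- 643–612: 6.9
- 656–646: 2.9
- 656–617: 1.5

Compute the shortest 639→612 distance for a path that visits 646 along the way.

20.1 m

Shortest 639→646: 639–646 = 5.1
Shortest 646→612: 646–617–643–612 = 15
Total via 646: 5.1 + 15 = 20.1 m.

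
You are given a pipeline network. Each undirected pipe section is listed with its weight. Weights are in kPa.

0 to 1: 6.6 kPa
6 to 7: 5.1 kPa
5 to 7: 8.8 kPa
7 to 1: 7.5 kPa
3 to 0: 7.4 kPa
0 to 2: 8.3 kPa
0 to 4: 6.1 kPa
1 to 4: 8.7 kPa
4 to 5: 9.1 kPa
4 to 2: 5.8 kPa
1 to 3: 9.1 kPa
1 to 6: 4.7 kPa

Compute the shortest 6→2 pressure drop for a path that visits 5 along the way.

Shortest 6→5: 6 → 7 → 5 = 13.9
Best 5 to 2: 5 → 4 → 2 costing 14.9
Total via 5: 13.9 + 14.9 = 28.8 kPa.

28.8 kPa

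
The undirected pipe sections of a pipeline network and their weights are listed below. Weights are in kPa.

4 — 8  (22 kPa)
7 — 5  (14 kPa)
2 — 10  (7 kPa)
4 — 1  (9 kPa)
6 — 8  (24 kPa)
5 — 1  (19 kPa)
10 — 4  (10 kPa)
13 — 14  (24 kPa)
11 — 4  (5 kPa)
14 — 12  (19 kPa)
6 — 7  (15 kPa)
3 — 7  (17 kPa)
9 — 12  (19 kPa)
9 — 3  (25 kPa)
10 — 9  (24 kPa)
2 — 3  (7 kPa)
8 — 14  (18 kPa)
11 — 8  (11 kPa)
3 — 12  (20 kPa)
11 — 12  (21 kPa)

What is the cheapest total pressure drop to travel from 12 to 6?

52 kPa

Compare a few routes:
12–11–4–8–6: 21+5+22+24 = 72
12–3–7–6: 20+17+15 = 52
12–14–8–6: 19+18+24 = 61
12–11–8–6: 21+11+24 = 56
The minimum is 52 kPa via 12–3–7–6.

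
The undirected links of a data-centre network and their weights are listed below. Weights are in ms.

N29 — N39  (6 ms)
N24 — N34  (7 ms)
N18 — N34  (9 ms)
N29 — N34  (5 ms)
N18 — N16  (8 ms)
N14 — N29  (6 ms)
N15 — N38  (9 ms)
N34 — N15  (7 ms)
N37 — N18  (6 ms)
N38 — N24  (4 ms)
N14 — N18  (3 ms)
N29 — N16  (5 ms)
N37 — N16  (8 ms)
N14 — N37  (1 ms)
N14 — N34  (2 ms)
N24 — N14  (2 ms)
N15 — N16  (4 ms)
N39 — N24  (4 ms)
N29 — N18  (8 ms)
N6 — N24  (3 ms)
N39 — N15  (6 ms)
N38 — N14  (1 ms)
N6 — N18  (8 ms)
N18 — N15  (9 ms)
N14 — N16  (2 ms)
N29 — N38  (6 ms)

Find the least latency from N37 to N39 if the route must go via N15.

13 ms

Best N37 to N15: N37–N14–N16–N15 costing 7
Shortest N15→N39: N15–N39 = 6
Total via N15: 7 + 6 = 13 ms.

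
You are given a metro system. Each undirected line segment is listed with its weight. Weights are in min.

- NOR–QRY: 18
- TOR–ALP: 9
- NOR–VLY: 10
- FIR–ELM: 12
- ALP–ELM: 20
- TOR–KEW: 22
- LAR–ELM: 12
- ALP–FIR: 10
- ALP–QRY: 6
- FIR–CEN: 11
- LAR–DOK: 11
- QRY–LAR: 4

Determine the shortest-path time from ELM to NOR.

Compare a few routes:
ELM–ALP–QRY–NOR: 20+6+18 = 44
ELM–FIR–ALP–QRY–NOR: 12+10+6+18 = 46
ELM–LAR–QRY–NOR: 12+4+18 = 34
The minimum is 34 min via ELM–LAR–QRY–NOR.

34 min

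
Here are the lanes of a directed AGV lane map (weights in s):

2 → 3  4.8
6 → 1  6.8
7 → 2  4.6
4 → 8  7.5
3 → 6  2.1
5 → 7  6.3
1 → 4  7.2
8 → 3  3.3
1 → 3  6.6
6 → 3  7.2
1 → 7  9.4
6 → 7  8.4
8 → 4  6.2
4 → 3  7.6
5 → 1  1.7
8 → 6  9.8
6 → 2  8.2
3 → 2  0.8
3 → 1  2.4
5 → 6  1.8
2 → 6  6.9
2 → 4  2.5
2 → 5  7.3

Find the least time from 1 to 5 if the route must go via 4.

22.9 s

Best 1 to 4: 1–4 costing 7.2
Best 4 to 5: 4–3–2–5 costing 15.7
Total via 4: 7.2 + 15.7 = 22.9 s.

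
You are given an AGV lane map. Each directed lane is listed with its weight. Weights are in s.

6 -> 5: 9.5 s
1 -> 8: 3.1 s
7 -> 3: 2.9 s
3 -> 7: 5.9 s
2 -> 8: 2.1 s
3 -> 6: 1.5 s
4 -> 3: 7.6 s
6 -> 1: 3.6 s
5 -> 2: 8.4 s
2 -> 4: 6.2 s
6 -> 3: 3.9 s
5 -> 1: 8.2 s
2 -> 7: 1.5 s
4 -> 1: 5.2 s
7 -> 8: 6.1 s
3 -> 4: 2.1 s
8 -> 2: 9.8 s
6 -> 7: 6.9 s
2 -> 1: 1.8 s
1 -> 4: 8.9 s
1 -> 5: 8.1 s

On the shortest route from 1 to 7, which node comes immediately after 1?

Candidate routes:
1 → 5 → 2 → 7: 8.1+8.4+1.5 = 18
1 → 8 → 2 → 7: 3.1+9.8+1.5 = 14.4
Cheapest is 1 → 8 → 2 → 7 at 14.4 s.
So from 1 the first move is to 8.

8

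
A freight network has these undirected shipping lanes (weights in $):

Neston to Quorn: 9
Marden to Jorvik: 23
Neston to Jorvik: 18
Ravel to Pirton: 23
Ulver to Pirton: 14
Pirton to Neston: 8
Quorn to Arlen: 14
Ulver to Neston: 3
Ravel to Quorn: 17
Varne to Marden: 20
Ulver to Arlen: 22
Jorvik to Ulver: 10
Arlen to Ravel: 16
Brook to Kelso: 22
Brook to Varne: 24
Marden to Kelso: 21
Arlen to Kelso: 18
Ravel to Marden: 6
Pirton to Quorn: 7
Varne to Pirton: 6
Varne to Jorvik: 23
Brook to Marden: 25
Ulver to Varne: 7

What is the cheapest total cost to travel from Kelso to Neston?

$41

Shortest distances from Kelso:
Kelso: 0
Arlen: 18  (via Kelso)
Marden: 21  (via Kelso)
Brook: 22  (via Kelso)
Ravel: 27  (via Marden)
Quorn: 32  (via Arlen)
Pirton: 39  (via Quorn)
Ulver: 40  (via Arlen)
Varne: 41  (via Marden)
Neston: 41  (via Quorn)
Shortest route: Kelso–Arlen–Quorn–Neston = $41.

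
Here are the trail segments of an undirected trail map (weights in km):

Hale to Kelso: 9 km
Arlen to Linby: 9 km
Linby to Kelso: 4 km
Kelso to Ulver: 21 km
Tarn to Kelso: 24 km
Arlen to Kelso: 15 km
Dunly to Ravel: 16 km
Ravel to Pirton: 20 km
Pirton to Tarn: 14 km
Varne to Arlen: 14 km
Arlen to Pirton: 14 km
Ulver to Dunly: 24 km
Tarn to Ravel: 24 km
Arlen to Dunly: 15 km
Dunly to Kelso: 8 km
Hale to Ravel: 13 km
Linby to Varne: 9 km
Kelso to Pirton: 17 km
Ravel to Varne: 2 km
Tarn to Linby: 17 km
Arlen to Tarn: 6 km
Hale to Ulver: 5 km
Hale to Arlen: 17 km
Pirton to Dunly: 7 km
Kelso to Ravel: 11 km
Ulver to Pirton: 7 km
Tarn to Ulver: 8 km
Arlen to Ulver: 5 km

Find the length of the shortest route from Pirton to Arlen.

12 km

Settle nodes by increasing distance from Pirton:
Pirton: 0
Ulver: 7  (via Pirton)
Dunly: 7  (via Pirton)
Arlen: 12  (via Ulver)
Shortest route: Pirton → Ulver → Arlen = 12 km.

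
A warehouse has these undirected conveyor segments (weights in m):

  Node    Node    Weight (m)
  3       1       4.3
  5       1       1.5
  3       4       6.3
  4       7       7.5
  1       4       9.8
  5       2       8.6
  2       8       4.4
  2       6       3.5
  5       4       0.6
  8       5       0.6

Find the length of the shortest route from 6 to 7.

Running Dijkstra from 6:
6: 0
2: 3.5  (via 6)
8: 7.9  (via 2)
5: 8.5  (via 8)
4: 9.1  (via 5)
1: 10  (via 5)
3: 14.3  (via 1)
7: 16.6  (via 4)
Shortest route: 6 → 2 → 8 → 5 → 4 → 7 = 16.6 m.

16.6 m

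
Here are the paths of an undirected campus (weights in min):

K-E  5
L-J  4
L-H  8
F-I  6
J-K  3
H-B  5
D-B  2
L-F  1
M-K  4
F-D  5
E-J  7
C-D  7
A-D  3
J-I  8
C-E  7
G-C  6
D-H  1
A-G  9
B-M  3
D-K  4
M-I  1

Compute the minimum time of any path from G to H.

Enumerating some paths:
G–C–D–H: 6+7+1 = 14
G–A–D–H: 9+3+1 = 13
The minimum is 13 min via G–A–D–H.

13 min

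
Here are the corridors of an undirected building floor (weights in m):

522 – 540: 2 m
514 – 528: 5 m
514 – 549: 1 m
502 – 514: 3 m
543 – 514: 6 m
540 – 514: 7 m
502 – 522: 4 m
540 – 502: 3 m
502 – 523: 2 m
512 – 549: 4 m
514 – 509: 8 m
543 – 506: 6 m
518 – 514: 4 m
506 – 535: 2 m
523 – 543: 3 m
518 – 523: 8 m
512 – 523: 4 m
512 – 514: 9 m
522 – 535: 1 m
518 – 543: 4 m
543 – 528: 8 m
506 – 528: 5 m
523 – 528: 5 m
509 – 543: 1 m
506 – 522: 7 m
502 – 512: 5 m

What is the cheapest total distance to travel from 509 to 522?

Candidate routes:
509 - 543 - 523 - 502 - 540 - 522: 1+3+2+3+2 = 11
509 - 543 - 523 - 502 - 522: 1+3+2+4 = 10
509 - 543 - 506 - 522: 1+6+7 = 14
509 - 543 - 514 - 502 - 522: 1+6+3+4 = 14
The minimum is 10 m via 509 - 543 - 523 - 502 - 522.

10 m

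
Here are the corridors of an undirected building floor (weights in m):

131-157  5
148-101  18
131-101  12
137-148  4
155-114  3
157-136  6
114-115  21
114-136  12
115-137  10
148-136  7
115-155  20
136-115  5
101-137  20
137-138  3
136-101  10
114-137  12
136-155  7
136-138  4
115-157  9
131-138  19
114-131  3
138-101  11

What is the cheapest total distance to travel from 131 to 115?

Settle nodes by increasing distance from 131:
131: 0
114: 3  (via 131)
157: 5  (via 131)
155: 6  (via 114)
136: 11  (via 157)
101: 12  (via 131)
115: 14  (via 157)
Shortest route: 131 → 157 → 115 = 14 m.

14 m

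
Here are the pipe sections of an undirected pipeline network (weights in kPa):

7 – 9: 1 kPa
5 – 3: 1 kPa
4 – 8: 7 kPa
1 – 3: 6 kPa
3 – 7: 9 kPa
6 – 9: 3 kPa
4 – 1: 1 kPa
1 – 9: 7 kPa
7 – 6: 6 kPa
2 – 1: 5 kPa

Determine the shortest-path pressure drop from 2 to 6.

Enumerating some paths:
2 → 1 → 9 → 6: 5+7+3 = 15
2 → 1 → 9 → 7 → 6: 5+7+1+6 = 19
The minimum is 15 kPa via 2 → 1 → 9 → 6.

15 kPa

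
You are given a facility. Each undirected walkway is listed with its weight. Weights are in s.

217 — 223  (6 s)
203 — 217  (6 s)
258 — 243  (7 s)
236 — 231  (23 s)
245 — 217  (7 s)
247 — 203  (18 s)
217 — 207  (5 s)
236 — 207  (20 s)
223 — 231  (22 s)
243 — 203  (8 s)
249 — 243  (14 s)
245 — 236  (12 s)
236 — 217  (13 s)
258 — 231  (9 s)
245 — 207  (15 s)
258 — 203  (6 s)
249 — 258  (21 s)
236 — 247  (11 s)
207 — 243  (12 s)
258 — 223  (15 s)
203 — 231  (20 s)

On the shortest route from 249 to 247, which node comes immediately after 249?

Candidate routes:
249 → 243 → 203 → 247: 14+8+18 = 40
249 → 243 → 258 → 203 → 247: 14+7+6+18 = 45
The minimum is 40 s via 249 → 243 → 203 → 247.
So from 249 the first move is to 243.

243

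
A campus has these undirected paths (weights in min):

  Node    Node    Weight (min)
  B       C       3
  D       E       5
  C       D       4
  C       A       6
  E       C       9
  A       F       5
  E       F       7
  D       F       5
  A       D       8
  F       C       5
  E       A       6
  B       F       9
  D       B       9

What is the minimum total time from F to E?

7 min

Enumerating some paths:
F–E: 7 = 7
F–D–E: 5+5 = 10
Cheapest is F–E at 7 min.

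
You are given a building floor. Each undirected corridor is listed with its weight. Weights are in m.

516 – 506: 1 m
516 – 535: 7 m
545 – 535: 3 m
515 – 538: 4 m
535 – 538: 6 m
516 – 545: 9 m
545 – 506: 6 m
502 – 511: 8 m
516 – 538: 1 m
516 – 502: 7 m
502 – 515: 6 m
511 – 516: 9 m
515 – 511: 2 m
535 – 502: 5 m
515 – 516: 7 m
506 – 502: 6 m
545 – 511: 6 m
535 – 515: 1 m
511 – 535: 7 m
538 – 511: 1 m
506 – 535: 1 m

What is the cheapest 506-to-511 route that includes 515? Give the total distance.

4 m

Shortest 506→515: 506–535–515 = 2
Best 515 to 511: 515–511 costing 2
Total via 515: 2 + 2 = 4 m.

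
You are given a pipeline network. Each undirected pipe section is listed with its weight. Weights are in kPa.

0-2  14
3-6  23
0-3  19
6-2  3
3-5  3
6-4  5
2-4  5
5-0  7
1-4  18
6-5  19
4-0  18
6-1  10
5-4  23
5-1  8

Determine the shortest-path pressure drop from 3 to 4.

26 kPa

Enumerating some paths:
3–5–4: 3+23 = 26
3–5–6–4: 3+19+5 = 27
The minimum is 26 kPa via 3–5–4.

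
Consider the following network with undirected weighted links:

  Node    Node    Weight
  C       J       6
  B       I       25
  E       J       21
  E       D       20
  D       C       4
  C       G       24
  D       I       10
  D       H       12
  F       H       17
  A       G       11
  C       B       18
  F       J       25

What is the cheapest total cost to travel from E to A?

Enumerating some paths:
E–D–C–G–A: 20+4+24+11 = 59
E–J–C–G–A: 21+6+24+11 = 62
E–J–F–H–D–C–G–A: 21+25+17+12+4+24+11 = 114
E–D–I–B–C–G–A: 20+10+25+18+24+11 = 108
Cheapest is E–D–C–G–A at 59.

59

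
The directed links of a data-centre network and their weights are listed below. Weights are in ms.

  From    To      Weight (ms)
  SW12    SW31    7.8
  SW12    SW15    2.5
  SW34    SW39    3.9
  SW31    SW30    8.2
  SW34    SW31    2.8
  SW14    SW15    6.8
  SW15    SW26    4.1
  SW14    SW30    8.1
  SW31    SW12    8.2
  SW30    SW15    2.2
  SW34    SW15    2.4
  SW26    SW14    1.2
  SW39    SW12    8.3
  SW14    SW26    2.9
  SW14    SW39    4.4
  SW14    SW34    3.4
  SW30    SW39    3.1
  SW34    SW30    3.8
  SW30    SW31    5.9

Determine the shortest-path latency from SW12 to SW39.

Enumerating some paths:
SW12 → SW15 → SW26 → SW14 → SW39: 2.5+4.1+1.2+4.4 = 12.2
SW12 → SW15 → SW26 → SW14 → SW34 → SW39: 2.5+4.1+1.2+3.4+3.9 = 15.1
SW12 → SW15 → SW26 → SW14 → SW34 → SW30 → SW39: 2.5+4.1+1.2+3.4+3.8+3.1 = 18.1
Cheapest is SW12 → SW15 → SW26 → SW14 → SW39 at 12.2 ms.

12.2 ms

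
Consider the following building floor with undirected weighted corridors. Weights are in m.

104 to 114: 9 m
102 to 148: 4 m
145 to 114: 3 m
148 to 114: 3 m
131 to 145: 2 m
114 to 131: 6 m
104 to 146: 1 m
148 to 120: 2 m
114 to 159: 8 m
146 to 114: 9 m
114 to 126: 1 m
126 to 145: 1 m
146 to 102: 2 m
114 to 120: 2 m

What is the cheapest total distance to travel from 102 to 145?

9 m

Candidate routes:
102 - 148 - 114 - 145: 4+3+3 = 10
102 - 148 - 114 - 126 - 145: 4+3+1+1 = 9
The minimum is 9 m via 102 - 148 - 114 - 126 - 145.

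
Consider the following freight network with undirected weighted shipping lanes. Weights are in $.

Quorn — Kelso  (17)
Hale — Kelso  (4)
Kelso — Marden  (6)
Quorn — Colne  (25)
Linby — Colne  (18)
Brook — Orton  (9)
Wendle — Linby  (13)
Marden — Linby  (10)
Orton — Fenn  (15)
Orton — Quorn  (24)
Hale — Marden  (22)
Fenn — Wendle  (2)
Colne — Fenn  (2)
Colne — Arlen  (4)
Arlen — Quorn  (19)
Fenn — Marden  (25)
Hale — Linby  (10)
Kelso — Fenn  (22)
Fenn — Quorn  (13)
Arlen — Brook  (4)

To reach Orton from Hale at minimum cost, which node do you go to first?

Linby

Enumerating some paths:
Hale - Linby - Wendle - Fenn - Orton: 10+13+2+15 = 40
Hale - Kelso - Fenn - Orton: 4+22+15 = 41
Hale - Linby - Wendle - Fenn - Colne - Arlen - Brook - Orton: 10+13+2+2+4+4+9 = 44
Cheapest is Hale - Linby - Wendle - Fenn - Orton at $40.
So from Hale the first move is to Linby.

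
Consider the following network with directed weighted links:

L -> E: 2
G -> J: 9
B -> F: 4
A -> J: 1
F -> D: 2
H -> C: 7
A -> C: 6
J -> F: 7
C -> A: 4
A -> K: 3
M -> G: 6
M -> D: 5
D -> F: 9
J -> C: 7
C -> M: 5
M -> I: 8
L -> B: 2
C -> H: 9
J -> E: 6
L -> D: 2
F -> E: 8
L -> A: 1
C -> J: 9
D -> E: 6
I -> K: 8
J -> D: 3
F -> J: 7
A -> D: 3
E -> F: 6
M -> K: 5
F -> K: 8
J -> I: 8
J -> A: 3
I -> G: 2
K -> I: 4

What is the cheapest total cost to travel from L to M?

Compare a few routes:
L - B - F - J - C - M: 2+4+7+7+5 = 25
L - A - J - C - M: 1+1+7+5 = 14
L - A - C - M: 1+6+5 = 12
The minimum is 12 via L - A - C - M.

12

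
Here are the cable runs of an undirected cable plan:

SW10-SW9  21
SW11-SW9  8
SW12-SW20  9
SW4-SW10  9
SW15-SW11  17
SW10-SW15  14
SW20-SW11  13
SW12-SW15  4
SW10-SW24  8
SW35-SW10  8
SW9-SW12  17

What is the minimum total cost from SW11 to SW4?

38

Shortest distances from SW11:
SW11: 0
SW9: 8  (via SW11)
SW20: 13  (via SW11)
SW15: 17  (via SW11)
SW12: 21  (via SW15)
SW10: 29  (via SW9)
SW24: 37  (via SW10)
SW35: 37  (via SW10)
SW4: 38  (via SW10)
Shortest route: SW11–SW9–SW10–SW4 = 38.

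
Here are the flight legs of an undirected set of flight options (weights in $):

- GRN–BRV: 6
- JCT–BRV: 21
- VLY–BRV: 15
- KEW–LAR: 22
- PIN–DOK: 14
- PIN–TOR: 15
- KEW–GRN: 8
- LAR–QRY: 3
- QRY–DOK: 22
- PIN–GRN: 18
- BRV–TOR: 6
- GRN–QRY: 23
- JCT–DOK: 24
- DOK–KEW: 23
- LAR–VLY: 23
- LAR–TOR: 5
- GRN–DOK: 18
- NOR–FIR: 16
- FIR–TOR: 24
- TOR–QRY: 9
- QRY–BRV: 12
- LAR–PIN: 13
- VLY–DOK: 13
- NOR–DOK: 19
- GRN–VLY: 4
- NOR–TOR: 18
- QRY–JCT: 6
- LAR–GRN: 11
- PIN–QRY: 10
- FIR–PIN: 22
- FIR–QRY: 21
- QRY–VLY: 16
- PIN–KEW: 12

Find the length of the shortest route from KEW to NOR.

$38

Enumerating some paths:
KEW - GRN - VLY - DOK - NOR: 8+4+13+19 = 44
KEW - DOK - NOR: 23+19 = 42
KEW - GRN - BRV - TOR - NOR: 8+6+6+18 = 38
KEW - GRN - LAR - TOR - NOR: 8+11+5+18 = 42
Cheapest is KEW - GRN - BRV - TOR - NOR at $38.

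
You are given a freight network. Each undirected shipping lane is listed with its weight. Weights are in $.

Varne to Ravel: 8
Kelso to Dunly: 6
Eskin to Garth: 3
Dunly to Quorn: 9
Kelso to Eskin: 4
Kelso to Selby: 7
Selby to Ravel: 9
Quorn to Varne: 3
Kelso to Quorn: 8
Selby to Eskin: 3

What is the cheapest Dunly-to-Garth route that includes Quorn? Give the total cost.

Best Dunly to Quorn: Dunly–Quorn costing 9
Best Quorn to Garth: Quorn–Kelso–Eskin–Garth costing 15
Total via Quorn: 9 + 15 = $24.

$24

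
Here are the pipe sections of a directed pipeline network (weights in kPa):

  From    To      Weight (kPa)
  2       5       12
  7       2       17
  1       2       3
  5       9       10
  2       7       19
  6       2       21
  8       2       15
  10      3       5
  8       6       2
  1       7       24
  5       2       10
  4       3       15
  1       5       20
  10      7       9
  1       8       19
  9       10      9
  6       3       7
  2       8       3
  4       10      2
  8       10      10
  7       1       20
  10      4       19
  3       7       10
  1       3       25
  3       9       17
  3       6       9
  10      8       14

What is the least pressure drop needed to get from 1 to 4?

Enumerating some paths:
1 → 2 → 5 → 9 → 10 → 4: 3+12+10+9+19 = 53
1 → 5 → 9 → 10 → 4: 20+10+9+19 = 58
1 → 8 → 10 → 4: 19+10+19 = 48
1 → 2 → 8 → 10 → 4: 3+3+10+19 = 35
Cheapest is 1 → 2 → 8 → 10 → 4 at 35 kPa.

35 kPa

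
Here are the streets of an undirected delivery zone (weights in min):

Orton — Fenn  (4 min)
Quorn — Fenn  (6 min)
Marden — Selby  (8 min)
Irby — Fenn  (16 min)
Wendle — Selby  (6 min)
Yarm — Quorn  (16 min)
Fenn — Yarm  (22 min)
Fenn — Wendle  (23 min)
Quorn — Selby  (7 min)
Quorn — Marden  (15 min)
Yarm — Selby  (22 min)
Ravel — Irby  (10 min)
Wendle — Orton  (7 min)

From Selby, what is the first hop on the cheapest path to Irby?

Quorn

Compare a few routes:
Selby - Marden - Quorn - Fenn - Irby: 8+15+6+16 = 45
Selby - Wendle - Fenn - Irby: 6+23+16 = 45
Selby - Quorn - Fenn - Irby: 7+6+16 = 29
Selby - Wendle - Orton - Fenn - Irby: 6+7+4+16 = 33
The minimum is 29 min via Selby - Quorn - Fenn - Irby.
So from Selby the first move is to Quorn.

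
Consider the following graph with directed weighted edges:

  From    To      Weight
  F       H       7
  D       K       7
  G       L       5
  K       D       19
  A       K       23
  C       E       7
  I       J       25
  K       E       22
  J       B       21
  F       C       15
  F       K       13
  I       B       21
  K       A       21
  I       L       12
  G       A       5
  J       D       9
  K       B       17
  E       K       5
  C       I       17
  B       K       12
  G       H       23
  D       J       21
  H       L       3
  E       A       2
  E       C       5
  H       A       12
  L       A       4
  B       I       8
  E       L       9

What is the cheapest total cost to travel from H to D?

Enumerating some paths:
H–A–K–D: 12+23+19 = 54
H–L–A–K–D: 3+4+23+19 = 49
Cheapest is H–L–A–K–D at 49.

49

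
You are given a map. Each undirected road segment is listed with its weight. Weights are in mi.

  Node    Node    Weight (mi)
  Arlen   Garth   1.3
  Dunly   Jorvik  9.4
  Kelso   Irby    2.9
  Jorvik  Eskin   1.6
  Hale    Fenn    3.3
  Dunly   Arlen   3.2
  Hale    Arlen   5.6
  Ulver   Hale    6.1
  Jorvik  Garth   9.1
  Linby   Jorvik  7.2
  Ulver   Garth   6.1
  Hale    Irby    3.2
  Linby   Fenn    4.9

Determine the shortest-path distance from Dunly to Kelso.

Running Dijkstra from Dunly:
Dunly: 0
Arlen: 3.2  (via Dunly)
Garth: 4.5  (via Arlen)
Hale: 8.8  (via Arlen)
Jorvik: 9.4  (via Dunly)
Ulver: 10.6  (via Garth)
Eskin: 11  (via Jorvik)
Irby: 12  (via Hale)
Fenn: 12.1  (via Hale)
Kelso: 14.9  (via Irby)
Shortest route: Dunly → Arlen → Hale → Irby → Kelso = 14.9 mi.

14.9 mi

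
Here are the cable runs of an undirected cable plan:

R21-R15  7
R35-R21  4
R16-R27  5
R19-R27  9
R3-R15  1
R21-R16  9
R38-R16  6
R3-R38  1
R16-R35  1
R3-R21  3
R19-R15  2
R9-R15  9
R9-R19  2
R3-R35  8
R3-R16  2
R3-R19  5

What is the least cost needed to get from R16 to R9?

7

Running Dijkstra from R16:
R16: 0
R35: 1  (via R16)
R3: 2  (via R16)
R38: 3  (via R3)
R15: 3  (via R3)
R21: 5  (via R35)
R27: 5  (via R16)
R19: 5  (via R15)
R9: 7  (via R19)
Shortest route: R16–R3–R15–R19–R9 = 7.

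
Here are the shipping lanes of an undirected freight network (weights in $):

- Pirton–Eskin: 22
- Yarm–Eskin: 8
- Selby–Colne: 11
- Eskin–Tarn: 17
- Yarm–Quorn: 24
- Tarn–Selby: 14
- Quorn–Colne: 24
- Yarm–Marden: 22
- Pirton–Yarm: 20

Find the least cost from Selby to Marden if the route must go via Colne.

$81

Shortest Selby→Colne: Selby → Colne = 11
Shortest Colne→Marden: Colne → Quorn → Yarm → Marden = 70
Total via Colne: 11 + 70 = $81.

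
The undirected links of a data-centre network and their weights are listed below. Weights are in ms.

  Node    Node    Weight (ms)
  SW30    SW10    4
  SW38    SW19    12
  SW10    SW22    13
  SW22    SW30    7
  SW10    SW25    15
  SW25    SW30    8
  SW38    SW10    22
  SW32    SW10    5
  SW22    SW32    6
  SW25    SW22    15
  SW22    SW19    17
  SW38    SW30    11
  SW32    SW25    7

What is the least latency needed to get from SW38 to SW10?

15 ms

Compare a few routes:
SW38–SW30–SW10: 11+4 = 15
SW38–SW30–SW22–SW32–SW10: 11+7+6+5 = 29
SW38–SW10: 22 = 22
The minimum is 15 ms via SW38–SW30–SW10.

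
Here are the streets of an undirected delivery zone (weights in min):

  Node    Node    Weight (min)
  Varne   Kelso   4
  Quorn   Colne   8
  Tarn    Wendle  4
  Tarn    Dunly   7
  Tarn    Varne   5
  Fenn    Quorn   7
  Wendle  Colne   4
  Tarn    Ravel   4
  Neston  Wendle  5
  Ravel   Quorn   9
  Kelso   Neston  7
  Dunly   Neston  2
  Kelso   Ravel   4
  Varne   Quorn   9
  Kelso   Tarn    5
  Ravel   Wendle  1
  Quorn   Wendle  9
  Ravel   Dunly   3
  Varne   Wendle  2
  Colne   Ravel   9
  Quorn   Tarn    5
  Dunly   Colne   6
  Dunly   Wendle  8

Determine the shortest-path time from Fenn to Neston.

21 min

Shortest distances from Fenn:
Fenn: 0
Quorn: 7  (via Fenn)
Tarn: 12  (via Quorn)
Colne: 15  (via Quorn)
Wendle: 16  (via Quorn)
Ravel: 16  (via Quorn)
Varne: 16  (via Quorn)
Kelso: 17  (via Tarn)
Dunly: 19  (via Tarn)
Neston: 21  (via Wendle)
Shortest route: Fenn–Quorn–Wendle–Neston = 21 min.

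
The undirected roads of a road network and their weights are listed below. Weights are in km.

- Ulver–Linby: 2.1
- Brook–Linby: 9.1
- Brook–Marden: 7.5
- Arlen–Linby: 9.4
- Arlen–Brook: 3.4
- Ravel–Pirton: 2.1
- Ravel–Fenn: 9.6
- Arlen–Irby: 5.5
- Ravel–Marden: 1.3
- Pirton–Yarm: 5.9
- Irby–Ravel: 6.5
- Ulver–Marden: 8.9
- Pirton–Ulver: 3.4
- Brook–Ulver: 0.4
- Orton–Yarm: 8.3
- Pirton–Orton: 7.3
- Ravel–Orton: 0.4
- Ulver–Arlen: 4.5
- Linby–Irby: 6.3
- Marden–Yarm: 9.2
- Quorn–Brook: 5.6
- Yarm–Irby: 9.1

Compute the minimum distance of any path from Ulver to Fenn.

Running Dijkstra from Ulver:
Ulver: 0
Brook: 0.4  (via Ulver)
Linby: 2.1  (via Ulver)
Pirton: 3.4  (via Ulver)
Arlen: 3.8  (via Brook)
Ravel: 5.5  (via Pirton)
Orton: 5.9  (via Ravel)
Quorn: 6  (via Brook)
Marden: 6.8  (via Ravel)
Irby: 8.4  (via Linby)
Yarm: 9.3  (via Pirton)
Fenn: 15.1  (via Ravel)
Shortest route: Ulver → Pirton → Ravel → Fenn = 15.1 km.

15.1 km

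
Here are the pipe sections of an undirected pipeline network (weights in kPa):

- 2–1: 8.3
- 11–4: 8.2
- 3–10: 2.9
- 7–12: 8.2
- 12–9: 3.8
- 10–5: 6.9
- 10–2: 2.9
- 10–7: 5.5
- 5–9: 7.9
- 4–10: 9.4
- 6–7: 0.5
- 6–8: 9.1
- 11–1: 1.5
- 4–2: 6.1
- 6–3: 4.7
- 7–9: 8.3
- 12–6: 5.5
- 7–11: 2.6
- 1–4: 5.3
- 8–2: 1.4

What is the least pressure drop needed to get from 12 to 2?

14.4 kPa

Compare a few routes:
12–6–3–10–2: 5.5+4.7+2.9+2.9 = 16
12–7–10–2: 8.2+5.5+2.9 = 16.6
12–6–8–2: 5.5+9.1+1.4 = 16
12–6–7–10–2: 5.5+0.5+5.5+2.9 = 14.4
Cheapest is 12–6–7–10–2 at 14.4 kPa.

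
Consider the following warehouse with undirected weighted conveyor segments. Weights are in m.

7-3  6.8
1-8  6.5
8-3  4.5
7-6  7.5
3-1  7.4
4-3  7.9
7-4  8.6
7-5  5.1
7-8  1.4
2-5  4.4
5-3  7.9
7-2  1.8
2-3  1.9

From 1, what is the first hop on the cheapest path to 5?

8

Candidate routes:
1–8–7–5: 6.5+1.4+5.1 = 13
1–3–2–5: 7.4+1.9+4.4 = 13.7
1–8–7–2–5: 6.5+1.4+1.8+4.4 = 14.1
Cheapest is 1–8–7–5 at 13 m.
So from 1 the first move is to 8.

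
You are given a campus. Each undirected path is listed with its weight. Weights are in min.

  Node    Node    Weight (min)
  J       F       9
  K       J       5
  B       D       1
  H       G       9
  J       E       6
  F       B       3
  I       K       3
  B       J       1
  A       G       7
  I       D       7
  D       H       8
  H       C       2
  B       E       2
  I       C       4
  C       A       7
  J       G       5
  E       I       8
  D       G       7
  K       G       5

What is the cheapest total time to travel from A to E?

Running Dijkstra from A:
A: 0
C: 7  (via A)
G: 7  (via A)
H: 9  (via C)
I: 11  (via C)
J: 12  (via G)
K: 12  (via G)
B: 13  (via J)
D: 14  (via G)
E: 15  (via B)
Shortest route: A–G–J–B–E = 15 min.

15 min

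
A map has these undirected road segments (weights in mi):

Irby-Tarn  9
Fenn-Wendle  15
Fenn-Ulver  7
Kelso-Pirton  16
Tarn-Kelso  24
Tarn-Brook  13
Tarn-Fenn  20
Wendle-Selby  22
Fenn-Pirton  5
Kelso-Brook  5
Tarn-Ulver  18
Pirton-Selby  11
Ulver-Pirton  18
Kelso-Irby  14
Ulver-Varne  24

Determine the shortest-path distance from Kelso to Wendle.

Candidate routes:
Kelso–Pirton–Selby–Wendle: 16+11+22 = 49
Kelso–Pirton–Fenn–Wendle: 16+5+15 = 36
The minimum is 36 mi via Kelso–Pirton–Fenn–Wendle.

36 mi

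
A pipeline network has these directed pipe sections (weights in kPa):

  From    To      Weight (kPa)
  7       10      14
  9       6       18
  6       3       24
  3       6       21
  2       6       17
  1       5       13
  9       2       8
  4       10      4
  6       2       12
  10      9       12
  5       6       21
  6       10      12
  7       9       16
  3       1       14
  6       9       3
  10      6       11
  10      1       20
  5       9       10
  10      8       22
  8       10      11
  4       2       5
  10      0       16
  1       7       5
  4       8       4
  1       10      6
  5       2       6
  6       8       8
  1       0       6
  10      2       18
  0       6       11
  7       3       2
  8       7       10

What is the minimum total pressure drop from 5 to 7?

39 kPa

Compare a few routes:
5–2–6–8–7: 6+17+8+10 = 41
5–9–6–8–7: 10+18+8+10 = 46
5–6–8–7: 21+8+10 = 39
Cheapest is 5–6–8–7 at 39 kPa.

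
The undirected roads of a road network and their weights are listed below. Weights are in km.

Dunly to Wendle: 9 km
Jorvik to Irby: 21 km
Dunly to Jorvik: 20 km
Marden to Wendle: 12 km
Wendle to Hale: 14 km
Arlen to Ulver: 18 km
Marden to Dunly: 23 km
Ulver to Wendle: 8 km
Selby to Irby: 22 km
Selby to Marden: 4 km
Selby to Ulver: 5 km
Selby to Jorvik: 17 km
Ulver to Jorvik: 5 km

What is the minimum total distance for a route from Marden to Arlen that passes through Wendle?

38 km

Shortest Marden→Wendle: Marden → Wendle = 12
Best Wendle to Arlen: Wendle → Ulver → Arlen costing 26
Total via Wendle: 12 + 26 = 38 km.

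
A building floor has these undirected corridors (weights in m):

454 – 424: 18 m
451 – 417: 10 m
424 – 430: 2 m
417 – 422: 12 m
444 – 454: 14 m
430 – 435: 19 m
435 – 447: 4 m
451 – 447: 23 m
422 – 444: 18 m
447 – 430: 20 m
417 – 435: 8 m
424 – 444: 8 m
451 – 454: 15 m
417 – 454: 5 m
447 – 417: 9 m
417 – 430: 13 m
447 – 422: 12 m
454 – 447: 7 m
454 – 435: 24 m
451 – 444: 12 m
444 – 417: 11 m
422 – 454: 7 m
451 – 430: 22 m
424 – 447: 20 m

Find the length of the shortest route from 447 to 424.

Enumerating some paths:
447 - 417 - 430 - 424: 9+13+2 = 24
447 - 424: 20 = 20
447 - 430 - 424: 20+2 = 22
The minimum is 20 m via 447 - 424.

20 m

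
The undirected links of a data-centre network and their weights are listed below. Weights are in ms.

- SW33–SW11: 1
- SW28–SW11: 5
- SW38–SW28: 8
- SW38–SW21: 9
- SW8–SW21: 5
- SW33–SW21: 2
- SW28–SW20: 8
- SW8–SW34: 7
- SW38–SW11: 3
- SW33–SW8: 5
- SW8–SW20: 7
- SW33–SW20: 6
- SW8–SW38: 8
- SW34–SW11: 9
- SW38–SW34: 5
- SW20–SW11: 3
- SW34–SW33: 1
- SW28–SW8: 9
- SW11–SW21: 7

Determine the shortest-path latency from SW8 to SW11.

Settle nodes by increasing distance from SW8:
SW8: 0
SW21: 5  (via SW8)
SW33: 5  (via SW8)
SW34: 6  (via SW33)
SW11: 6  (via SW33)
Shortest route: SW8–SW33–SW11 = 6 ms.

6 ms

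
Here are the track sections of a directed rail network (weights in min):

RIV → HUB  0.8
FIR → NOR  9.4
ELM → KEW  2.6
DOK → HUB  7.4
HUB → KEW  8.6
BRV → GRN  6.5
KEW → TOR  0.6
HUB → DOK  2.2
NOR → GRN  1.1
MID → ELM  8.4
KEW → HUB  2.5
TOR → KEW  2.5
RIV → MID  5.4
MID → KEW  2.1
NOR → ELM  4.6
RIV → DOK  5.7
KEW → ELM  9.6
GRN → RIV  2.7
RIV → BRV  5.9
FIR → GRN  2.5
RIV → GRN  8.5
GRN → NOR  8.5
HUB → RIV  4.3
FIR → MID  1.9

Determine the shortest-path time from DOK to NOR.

Running Dijkstra from DOK:
DOK: 0
HUB: 7.4  (via DOK)
RIV: 11.7  (via HUB)
KEW: 16  (via HUB)
TOR: 16.6  (via KEW)
MID: 17.1  (via RIV)
BRV: 17.6  (via RIV)
GRN: 20.2  (via RIV)
ELM: 25.5  (via MID)
NOR: 28.7  (via GRN)
Shortest route: DOK–HUB–RIV–GRN–NOR = 28.7 min.

28.7 min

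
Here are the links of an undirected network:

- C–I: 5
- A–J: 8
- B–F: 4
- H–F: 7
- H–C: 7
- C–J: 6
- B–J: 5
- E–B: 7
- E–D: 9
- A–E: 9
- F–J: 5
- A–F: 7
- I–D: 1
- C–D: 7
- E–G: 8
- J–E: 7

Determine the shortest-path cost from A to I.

19

Settle nodes by increasing distance from A:
A: 0
F: 7  (via A)
J: 8  (via A)
E: 9  (via A)
B: 11  (via F)
C: 14  (via J)
H: 14  (via F)
G: 17  (via E)
D: 18  (via E)
I: 19  (via C)
Shortest route: A → J → C → I = 19.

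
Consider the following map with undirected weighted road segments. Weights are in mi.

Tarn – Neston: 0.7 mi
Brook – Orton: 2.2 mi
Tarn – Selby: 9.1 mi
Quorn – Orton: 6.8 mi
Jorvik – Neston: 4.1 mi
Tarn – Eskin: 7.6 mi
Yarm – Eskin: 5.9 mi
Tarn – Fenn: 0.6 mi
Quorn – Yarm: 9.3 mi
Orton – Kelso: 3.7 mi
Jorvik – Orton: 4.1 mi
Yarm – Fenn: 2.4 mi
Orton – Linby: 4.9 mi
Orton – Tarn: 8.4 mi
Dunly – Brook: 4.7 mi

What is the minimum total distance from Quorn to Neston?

Settle nodes by increasing distance from Quorn:
Quorn: 0
Orton: 6.8  (via Quorn)
Brook: 9  (via Orton)
Yarm: 9.3  (via Quorn)
Kelso: 10.5  (via Orton)
Jorvik: 10.9  (via Orton)
Linby: 11.7  (via Orton)
Fenn: 11.7  (via Yarm)
Tarn: 12.3  (via Fenn)
Neston: 13  (via Tarn)
Shortest route: Quorn → Yarm → Fenn → Tarn → Neston = 13 mi.

13 mi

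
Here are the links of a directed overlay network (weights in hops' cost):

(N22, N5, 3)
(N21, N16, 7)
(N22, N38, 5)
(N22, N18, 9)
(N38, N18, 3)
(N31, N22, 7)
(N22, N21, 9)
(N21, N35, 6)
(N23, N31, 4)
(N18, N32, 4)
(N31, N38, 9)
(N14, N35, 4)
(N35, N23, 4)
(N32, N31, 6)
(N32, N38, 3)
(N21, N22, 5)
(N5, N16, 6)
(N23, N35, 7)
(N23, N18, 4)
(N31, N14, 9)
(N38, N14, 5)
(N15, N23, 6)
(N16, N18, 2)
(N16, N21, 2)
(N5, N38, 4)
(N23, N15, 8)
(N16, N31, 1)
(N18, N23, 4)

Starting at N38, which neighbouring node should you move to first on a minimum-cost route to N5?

Compare a few routes:
N38 → N18 → N23 → N31 → N22 → N5: 3+4+4+7+3 = 21
N38 → N18 → N32 → N31 → N22 → N5: 3+4+6+7+3 = 23
Cheapest is N38 → N18 → N23 → N31 → N22 → N5 at 21 hops' cost.
So from N38 the first move is to N18.

N18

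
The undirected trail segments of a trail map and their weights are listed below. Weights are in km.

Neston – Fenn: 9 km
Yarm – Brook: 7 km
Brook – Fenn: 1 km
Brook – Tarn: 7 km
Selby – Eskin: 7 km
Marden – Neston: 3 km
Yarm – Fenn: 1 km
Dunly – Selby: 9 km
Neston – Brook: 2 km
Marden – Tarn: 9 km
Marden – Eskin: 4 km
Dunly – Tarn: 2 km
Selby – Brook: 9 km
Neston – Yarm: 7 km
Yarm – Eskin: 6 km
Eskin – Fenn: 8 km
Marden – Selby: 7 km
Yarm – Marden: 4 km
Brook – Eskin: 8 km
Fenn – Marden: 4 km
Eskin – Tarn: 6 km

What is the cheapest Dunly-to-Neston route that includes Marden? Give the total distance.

14 km

Best Dunly to Marden: Dunly–Tarn–Marden costing 11
Best Marden to Neston: Marden–Neston costing 3
Total via Marden: 11 + 3 = 14 km.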